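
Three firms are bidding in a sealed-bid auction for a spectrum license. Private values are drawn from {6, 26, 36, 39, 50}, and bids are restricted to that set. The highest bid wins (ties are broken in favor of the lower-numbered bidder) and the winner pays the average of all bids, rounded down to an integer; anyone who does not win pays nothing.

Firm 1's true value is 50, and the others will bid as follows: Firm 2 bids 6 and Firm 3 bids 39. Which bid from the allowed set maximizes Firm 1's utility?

39

Bid 6: loses, pays 0, utility 0.
Bid 26: loses, pays 0, utility 0.
Bid 36: loses, pays 0, utility 0.
Bid 39: wins, pays 28, utility 50 - 28 = 22.
Bid 50: wins, pays 31, utility 50 - 31 = 19.
The best choice is 39 with utility 22.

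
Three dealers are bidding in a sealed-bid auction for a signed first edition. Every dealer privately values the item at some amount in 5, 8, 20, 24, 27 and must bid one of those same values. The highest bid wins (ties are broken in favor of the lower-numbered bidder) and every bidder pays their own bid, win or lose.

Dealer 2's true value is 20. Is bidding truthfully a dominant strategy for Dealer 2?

No

Consider the case where Dealer 1 bids 5 and Dealer 3 bids 5.
Truthful bid 20: wins, pays 20, utility 20 - 20 = 0.
Bid 8 instead: wins, pays 8, utility 20 - 8 = 12.
Since 12 > 0, bidding 8 is strictly better here, so truthful bidding is not dominant.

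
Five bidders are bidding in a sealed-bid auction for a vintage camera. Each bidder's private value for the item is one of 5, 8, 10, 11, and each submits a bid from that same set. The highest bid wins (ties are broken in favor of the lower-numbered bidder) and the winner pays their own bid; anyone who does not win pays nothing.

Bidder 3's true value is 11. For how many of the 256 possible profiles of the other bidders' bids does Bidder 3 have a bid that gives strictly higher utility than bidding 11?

Others bid (5, 5, 5, 5): truth gives 0; bid 8 gives 3 > 0. Violating.
Others bid (5, 5, 5, 8): truth gives 0; bid 8 gives 3 > 0. Violating.
Others bid (5, 5, 5, 10): truth gives 0; bid 10 gives 1 > 0. Violating.
Others bid (5, 5, 8, 5): truth gives 0; bid 8 gives 3 > 0. Violating.
Others bid (5, 5, 5, 11): truth gives 0; no alternative beats it.
Others bid (5, 5, 8, 11): truth gives 0; no alternative beats it.
(Checking all 256 profiles: 36 have a profitable deviation, 220 do not.)

36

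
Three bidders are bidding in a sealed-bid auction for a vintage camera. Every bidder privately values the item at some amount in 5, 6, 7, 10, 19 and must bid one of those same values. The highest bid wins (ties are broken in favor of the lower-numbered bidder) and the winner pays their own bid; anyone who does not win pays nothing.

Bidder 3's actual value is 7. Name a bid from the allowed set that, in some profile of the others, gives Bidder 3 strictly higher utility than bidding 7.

Suppose Bidder 1 bids 5 and Bidder 2 bids 5.
Bid 7: wins, pays 7, utility 7 - 7 = 0.
Bid 6: wins, pays 6, utility 7 - 6 = 1.
So bidding 6 beats truth here (1 > 0).

6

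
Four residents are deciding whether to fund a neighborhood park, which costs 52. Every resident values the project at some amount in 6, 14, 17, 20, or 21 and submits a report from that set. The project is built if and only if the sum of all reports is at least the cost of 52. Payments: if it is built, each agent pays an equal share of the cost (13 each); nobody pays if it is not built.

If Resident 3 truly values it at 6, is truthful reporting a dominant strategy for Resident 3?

Check each profile of the others' reports and compare truth against every alternative report.
Others report (6, 14, 20): truth gives 0, best alternative gives -7.
Others report (6, 14, 21): truth gives 0, best alternative gives -7.
Others report (6, 17, 17): truth gives 0, best alternative gives -7.
Others report (6, 17, 20): truth gives 0, best alternative gives -7.
Others report (6, 17, 21): truth gives 0, best alternative gives -7.
Others report (6, 20, 14): truth gives 0, best alternative gives -7.
(Remaining 119 profiles checked similarly; truth is weakly best in each.)
In every case the truthful report is at least as good as any alternative, so it is a dominant strategy.

Yes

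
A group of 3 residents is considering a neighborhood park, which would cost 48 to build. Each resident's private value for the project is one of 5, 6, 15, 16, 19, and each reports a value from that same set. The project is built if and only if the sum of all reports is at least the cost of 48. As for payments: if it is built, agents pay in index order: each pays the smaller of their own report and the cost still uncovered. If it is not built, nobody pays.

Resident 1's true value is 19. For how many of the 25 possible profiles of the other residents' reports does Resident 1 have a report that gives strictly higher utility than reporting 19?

Others report (15, 19): truth gives 0; report 15 gives 4 > 0. Violating.
Others report (16, 16): truth gives 0; report 16 gives 3 > 0. Violating.
Others report (16, 19): truth gives 0; report 15 gives 4 > 0. Violating.
Others report (19, 15): truth gives 0; report 15 gives 4 > 0. Violating.
Others report (5, 5): truth gives 0; no alternative beats it.
Others report (5, 6): truth gives 0; no alternative beats it.
(Checking all 25 profiles: 6 have a profitable deviation, 19 do not.)

6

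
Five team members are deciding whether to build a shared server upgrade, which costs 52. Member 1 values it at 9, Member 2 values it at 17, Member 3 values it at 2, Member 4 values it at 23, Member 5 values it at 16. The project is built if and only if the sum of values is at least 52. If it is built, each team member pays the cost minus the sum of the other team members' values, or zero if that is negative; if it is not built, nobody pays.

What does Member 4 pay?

Total value 67 ≥ cost 52, so the project is built.
The other team members' values sum to 44.
Cost minus that sum is 52 - 44 = 8.

8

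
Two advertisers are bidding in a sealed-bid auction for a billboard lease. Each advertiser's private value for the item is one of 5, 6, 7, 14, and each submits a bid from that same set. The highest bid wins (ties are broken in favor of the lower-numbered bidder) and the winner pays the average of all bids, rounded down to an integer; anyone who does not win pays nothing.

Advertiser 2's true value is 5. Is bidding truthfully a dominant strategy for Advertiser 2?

Yes

Check each profile of the others' bids and compare truth against every alternative bid.
Others bid (5): truth gives 0, best alternative gives 0.
Others bid (6): truth gives 0, best alternative gives 0.
Others bid (7): truth gives 0, best alternative gives 0.
Others bid (14): truth gives 0, best alternative gives 0.
In every case the truthful bid is at least as good as any alternative, so it is a dominant strategy.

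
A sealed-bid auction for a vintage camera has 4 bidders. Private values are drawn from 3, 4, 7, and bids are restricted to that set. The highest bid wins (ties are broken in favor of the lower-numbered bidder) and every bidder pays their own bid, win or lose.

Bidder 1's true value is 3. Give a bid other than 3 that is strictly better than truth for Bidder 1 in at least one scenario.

Suppose Bidder 2 bids 3, Bidder 3 bids 3 and Bidder 4 bids 4.
Bid 3: loses but pays 3, utility -3.
Bid 4: wins, pays 4, utility 3 - 4 = -1.
So bidding 4 beats truth here (-1 > -3).

4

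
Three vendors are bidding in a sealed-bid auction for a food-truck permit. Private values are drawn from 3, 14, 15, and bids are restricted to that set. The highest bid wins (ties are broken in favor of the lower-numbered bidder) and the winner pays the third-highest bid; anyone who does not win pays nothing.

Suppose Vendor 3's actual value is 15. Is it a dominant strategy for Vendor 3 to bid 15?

Yes

Check each profile of the others' bids and compare truth against every alternative bid.
Others bid (3, 14): truth gives 12, best alternative gives 0.
Others bid (14, 3): truth gives 12, best alternative gives 0.
Others bid (14, 14): truth gives 1, best alternative gives 0.
Others bid (3, 3): truth gives 12, best alternative gives 12.
Others bid (3, 15): truth gives 0, best alternative gives 0.
Others bid (14, 15): truth gives 0, best alternative gives 0.
(Remaining 3 profiles checked similarly; truth is weakly best in each.)
In every case the truthful bid is at least as good as any alternative, so it is a dominant strategy.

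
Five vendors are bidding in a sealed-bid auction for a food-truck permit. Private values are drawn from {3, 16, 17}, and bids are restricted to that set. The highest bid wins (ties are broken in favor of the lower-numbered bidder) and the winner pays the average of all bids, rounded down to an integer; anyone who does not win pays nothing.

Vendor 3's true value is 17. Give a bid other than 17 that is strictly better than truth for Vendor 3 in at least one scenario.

Suppose Vendor 1 bids 3, Vendor 2 bids 3, Vendor 4 bids 16 and Vendor 5 bids 16.
Bid 17: wins, pays 11, utility 17 - 11 = 6.
Bid 16: wins, pays 10, utility 17 - 10 = 7.
So bidding 16 beats truth here (7 > 6).

16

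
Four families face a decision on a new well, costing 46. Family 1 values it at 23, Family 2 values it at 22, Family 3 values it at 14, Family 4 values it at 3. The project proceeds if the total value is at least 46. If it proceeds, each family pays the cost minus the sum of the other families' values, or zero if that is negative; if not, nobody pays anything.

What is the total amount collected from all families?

Total value 62 ≥ cost 46, so it is built.
Family 1: others sum to 39; max(0, 46 - 39) = 7.
Family 2: others sum to 40; max(0, 46 - 40) = 6.
Family 3: others sum to 48; max(0, 46 - 48) = 0.
Family 4: others sum to 59; max(0, 46 - 59) = 0.
Total collected = 7 + 6 + 0 + 0 = 13.

13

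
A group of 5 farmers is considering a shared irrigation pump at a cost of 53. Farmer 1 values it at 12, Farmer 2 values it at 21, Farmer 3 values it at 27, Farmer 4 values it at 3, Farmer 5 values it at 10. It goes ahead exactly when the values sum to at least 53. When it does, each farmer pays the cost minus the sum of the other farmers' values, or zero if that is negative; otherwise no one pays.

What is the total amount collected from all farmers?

Total value 73 ≥ cost 53, so it is built.
Farmer 1: others sum to 61; max(0, 53 - 61) = 0.
Farmer 2: others sum to 52; max(0, 53 - 52) = 1.
Farmer 3: others sum to 46; max(0, 53 - 46) = 7.
Farmer 4: others sum to 70; max(0, 53 - 70) = 0.
Farmer 5: others sum to 63; max(0, 53 - 63) = 0.
Total collected = 0 + 1 + 7 + 0 + 0 = 8.

8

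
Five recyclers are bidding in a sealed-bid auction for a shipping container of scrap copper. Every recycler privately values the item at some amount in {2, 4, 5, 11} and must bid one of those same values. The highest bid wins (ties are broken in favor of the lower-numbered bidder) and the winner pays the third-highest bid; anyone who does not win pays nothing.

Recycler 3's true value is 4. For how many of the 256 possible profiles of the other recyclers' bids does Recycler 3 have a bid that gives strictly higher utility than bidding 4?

8

Others bid (2, 2, 2, 5): truth gives 0; bid 5 gives 2 > 0. Violating.
Others bid (2, 2, 2, 11): truth gives 0; bid 11 gives 2 > 0. Violating.
Others bid (2, 2, 5, 2): truth gives 0; bid 5 gives 2 > 0. Violating.
Others bid (2, 2, 11, 2): truth gives 0; bid 11 gives 2 > 0. Violating.
Others bid (2, 2, 2, 2): truth gives 2; no alternative beats it.
Others bid (2, 2, 2, 4): truth gives 2; no alternative beats it.
(Checking all 256 profiles: 8 have a profitable deviation, 248 do not.)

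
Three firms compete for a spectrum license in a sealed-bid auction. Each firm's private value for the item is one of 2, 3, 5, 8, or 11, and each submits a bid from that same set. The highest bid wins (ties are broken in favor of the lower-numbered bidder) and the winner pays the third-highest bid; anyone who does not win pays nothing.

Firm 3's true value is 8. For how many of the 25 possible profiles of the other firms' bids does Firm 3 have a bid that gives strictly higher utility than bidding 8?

6

Others bid (2, 8): truth gives 0; bid 11 gives 6 > 0. Violating.
Others bid (3, 8): truth gives 0; bid 11 gives 5 > 0. Violating.
Others bid (5, 8): truth gives 0; bid 11 gives 3 > 0. Violating.
Others bid (8, 2): truth gives 0; bid 11 gives 6 > 0. Violating.
Others bid (2, 2): truth gives 6; no alternative beats it.
Others bid (2, 3): truth gives 6; no alternative beats it.
(Checking all 25 profiles: 6 have a profitable deviation, 19 do not.)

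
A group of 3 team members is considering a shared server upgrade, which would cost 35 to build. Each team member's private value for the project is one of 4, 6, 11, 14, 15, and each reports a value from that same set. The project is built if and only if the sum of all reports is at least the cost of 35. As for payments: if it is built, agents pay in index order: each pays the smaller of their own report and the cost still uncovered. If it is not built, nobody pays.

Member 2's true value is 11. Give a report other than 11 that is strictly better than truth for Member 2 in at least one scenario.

6

Suppose Member 1 reports 14 and Member 3 reports 15.
Report 11: project built, pays 11, utility 11 - 11 = 0.
Report 6: project built, pays 6, utility 11 - 6 = 5.
So reporting 6 beats truth here (5 > 0).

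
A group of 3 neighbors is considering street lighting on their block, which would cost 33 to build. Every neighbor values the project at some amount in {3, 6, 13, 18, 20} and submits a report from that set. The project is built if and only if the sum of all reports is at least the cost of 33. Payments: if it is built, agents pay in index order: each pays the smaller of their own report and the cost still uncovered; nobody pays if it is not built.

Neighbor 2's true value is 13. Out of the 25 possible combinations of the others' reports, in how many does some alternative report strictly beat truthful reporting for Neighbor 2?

Others report (13, 18): truth gives 0; report 3 gives 10 > 0. Violating.
Others report (13, 20): truth gives 0; report 3 gives 10 > 0. Violating.
Others report (18, 13): truth gives 0; report 3 gives 10 > 0. Violating.
Others report (18, 18): truth gives 0; report 3 gives 10 > 0. Violating.
Others report (3, 3): truth gives 0; no alternative beats it.
Others report (3, 6): truth gives 0; no alternative beats it.
(Checking all 25 profiles: 8 have a profitable deviation, 17 do not.)

8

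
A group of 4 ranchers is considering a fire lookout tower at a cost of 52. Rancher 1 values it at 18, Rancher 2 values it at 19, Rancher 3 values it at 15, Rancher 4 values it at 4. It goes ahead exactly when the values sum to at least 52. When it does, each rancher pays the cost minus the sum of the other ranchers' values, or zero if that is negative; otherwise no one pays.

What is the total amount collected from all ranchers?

Total value 56 ≥ cost 52, so it is built.
Rancher 1: others sum to 38; max(0, 52 - 38) = 14.
Rancher 2: others sum to 37; max(0, 52 - 37) = 15.
Rancher 3: others sum to 41; max(0, 52 - 41) = 11.
Rancher 4: others sum to 52; max(0, 52 - 52) = 0.
Total collected = 14 + 15 + 11 + 0 = 40.

40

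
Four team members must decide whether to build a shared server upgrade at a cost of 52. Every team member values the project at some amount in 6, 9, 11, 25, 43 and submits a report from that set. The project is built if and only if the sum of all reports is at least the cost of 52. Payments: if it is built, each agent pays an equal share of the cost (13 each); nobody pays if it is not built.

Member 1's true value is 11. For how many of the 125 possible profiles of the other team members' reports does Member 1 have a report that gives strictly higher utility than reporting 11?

Others report (6, 11, 25): truth gives -2; report 6 gives 0 > -2. Violating.
Others report (6, 25, 11): truth gives -2; report 6 gives 0 > -2. Violating.
Others report (9, 9, 25): truth gives -2; report 6 gives 0 > -2. Violating.
Others report (9, 11, 25): truth gives -2; report 6 gives 0 > -2. Violating.
Others report (6, 6, 6): truth gives 0; no alternative beats it.
Others report (6, 6, 9): truth gives 0; no alternative beats it.
(Checking all 125 profiles: 15 have a profitable deviation, 110 do not.)

15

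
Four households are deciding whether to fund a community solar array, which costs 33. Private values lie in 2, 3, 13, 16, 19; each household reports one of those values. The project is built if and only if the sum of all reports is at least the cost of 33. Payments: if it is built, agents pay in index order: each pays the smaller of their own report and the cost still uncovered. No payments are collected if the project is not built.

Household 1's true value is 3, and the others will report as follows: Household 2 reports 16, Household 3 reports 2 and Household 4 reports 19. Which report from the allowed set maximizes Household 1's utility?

2

Report 2: project built, pays 2, utility 3 - 2 = 1.
Report 3: project built, pays 3, utility 3 - 3 = 0.
Report 13: project built, pays 13, utility 3 - 13 = -10.
Report 16: project built, pays 16, utility 3 - 16 = -13.
Report 19: project built, pays 19, utility 3 - 19 = -16.
The best choice is 2 with utility 1.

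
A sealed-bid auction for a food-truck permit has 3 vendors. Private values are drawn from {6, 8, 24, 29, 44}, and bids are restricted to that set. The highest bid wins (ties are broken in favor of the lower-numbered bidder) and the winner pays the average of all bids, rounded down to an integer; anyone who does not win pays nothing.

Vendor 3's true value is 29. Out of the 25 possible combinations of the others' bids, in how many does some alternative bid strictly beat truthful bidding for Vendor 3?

Others bid (6, 6): truth gives 16; bid 8 gives 23 > 16. Violating.
Others bid (6, 8): truth gives 15; bid 24 gives 17 > 15. Violating.
Others bid (6, 29): truth gives 0; bid 44 gives 3 > 0. Violating.
Others bid (8, 6): truth gives 15; bid 24 gives 17 > 15. Violating.
Others bid (6, 24): truth gives 10; no alternative beats it.
Others bid (6, 44): truth gives 0; no alternative beats it.
(Checking all 25 profiles: 8 have a profitable deviation, 17 do not.)

8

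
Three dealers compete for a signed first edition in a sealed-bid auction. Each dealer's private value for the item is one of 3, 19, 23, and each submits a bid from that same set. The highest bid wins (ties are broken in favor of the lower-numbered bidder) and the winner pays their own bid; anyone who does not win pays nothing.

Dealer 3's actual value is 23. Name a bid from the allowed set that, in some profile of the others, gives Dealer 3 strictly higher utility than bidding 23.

Suppose Dealer 1 bids 3 and Dealer 2 bids 3.
Bid 23: wins, pays 23, utility 23 - 23 = 0.
Bid 19: wins, pays 19, utility 23 - 19 = 4.
So bidding 19 beats truth here (4 > 0).

19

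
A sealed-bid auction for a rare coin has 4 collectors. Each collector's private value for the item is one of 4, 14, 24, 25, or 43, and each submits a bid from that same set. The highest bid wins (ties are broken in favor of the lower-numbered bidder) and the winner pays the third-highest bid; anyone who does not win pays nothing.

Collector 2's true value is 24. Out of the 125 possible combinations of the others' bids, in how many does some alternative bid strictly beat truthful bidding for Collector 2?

24

Others bid (4, 4, 25): truth gives 0; bid 25 gives 20 > 0. Violating.
Others bid (4, 4, 43): truth gives 0; bid 43 gives 20 > 0. Violating.
Others bid (4, 14, 25): truth gives 0; bid 25 gives 10 > 0. Violating.
Others bid (4, 14, 43): truth gives 0; bid 43 gives 10 > 0. Violating.
Others bid (4, 4, 4): truth gives 20; no alternative beats it.
Others bid (4, 4, 14): truth gives 20; no alternative beats it.
(Checking all 125 profiles: 24 have a profitable deviation, 101 do not.)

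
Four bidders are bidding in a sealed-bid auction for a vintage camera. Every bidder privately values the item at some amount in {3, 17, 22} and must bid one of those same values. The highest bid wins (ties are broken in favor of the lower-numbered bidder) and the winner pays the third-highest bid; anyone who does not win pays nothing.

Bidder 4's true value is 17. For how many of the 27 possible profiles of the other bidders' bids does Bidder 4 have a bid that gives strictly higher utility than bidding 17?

3

Others bid (3, 3, 17): truth gives 0; bid 22 gives 14 > 0. Violating.
Others bid (3, 17, 3): truth gives 0; bid 22 gives 14 > 0. Violating.
Others bid (17, 3, 3): truth gives 0; bid 22 gives 14 > 0. Violating.
Others bid (3, 3, 3): truth gives 14; no alternative beats it.
Others bid (3, 3, 22): truth gives 0; no alternative beats it.
(Checking all 27 profiles: 3 have a profitable deviation, 24 do not.)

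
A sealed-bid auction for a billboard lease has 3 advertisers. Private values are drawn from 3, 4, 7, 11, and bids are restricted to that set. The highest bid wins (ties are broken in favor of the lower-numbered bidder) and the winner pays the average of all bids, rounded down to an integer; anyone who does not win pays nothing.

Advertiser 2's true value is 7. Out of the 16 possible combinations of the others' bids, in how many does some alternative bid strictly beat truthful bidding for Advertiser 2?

Others bid (3, 3): truth gives 3; bid 4 gives 4 > 3. Violating.
Others bid (3, 4): truth gives 3; bid 4 gives 4 > 3. Violating.
Others bid (3, 7): truth gives 2; no alternative beats it.
Others bid (3, 11): truth gives 0; no alternative beats it.
(Checking all 16 profiles: 2 have a profitable deviation, 14 do not.)

2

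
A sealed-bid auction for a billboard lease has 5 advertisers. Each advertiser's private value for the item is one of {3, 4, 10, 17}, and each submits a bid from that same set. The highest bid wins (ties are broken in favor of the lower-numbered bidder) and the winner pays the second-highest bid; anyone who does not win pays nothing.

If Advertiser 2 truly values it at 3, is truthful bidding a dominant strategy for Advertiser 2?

Check each profile of the others' bids and compare truth against every alternative bid.
Others bid (3, 3, 3, 4): truth gives 0, best alternative gives -1.
Others bid (3, 3, 4, 3): truth gives 0, best alternative gives -1.
Others bid (3, 3, 4, 4): truth gives 0, best alternative gives -1.
Others bid (3, 4, 3, 3): truth gives 0, best alternative gives -1.
Others bid (3, 4, 3, 4): truth gives 0, best alternative gives -1.
Others bid (3, 4, 4, 3): truth gives 0, best alternative gives -1.
(Remaining 250 profiles checked similarly; truth is weakly best in each.)
In every case the truthful bid is at least as good as any alternative, so it is a dominant strategy.

Yes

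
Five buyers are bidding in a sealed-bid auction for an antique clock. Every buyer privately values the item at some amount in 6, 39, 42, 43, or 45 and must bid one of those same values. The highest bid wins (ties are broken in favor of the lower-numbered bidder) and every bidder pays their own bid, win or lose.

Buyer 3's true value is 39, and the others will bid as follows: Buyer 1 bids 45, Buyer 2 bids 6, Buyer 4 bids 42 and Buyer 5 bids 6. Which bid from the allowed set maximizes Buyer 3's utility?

Bid 6: loses but pays 6, utility -6.
Bid 39: loses but pays 39, utility -39.
Bid 42: loses but pays 42, utility -42.
Bid 43: loses but pays 43, utility -43.
Bid 45: loses but pays 45, utility -45.
The best choice is 6 with utility -6.

6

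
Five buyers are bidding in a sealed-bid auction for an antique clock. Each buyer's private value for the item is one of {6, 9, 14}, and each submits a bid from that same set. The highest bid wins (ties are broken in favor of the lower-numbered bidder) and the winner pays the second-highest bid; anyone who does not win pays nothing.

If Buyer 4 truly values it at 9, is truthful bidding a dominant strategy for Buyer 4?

Yes

Check each profile of the others' bids and compare truth against every alternative bid.
Others bid (6, 6, 6, 6): truth gives 3, best alternative gives 3.
Others bid (6, 6, 6, 9): truth gives 0, best alternative gives 0.
Others bid (6, 6, 6, 14): truth gives 0, best alternative gives 0.
Others bid (6, 6, 9, 6): truth gives 0, best alternative gives 0.
Others bid (6, 6, 9, 9): truth gives 0, best alternative gives 0.
Others bid (6, 6, 9, 14): truth gives 0, best alternative gives 0.
(Remaining 75 profiles checked similarly; truth is weakly best in each.)
In every case the truthful bid is at least as good as any alternative, so it is a dominant strategy.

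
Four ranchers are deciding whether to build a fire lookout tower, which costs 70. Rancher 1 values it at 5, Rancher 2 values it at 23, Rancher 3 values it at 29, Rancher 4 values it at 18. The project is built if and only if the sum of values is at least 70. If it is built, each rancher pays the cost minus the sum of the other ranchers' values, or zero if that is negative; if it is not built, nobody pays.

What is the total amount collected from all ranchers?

55

Total value 75 ≥ cost 70, so it is built.
Rancher 1: others sum to 70; max(0, 70 - 70) = 0.
Rancher 2: others sum to 52; max(0, 70 - 52) = 18.
Rancher 3: others sum to 46; max(0, 70 - 46) = 24.
Rancher 4: others sum to 57; max(0, 70 - 57) = 13.
Total collected = 0 + 18 + 24 + 13 = 55.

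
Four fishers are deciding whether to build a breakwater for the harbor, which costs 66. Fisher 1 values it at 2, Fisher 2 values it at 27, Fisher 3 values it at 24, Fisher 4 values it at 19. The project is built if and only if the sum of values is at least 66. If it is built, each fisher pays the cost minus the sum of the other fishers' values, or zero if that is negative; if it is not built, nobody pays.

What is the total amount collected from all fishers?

Total value 72 ≥ cost 66, so it is built.
Fisher 1: others sum to 70; max(0, 66 - 70) = 0.
Fisher 2: others sum to 45; max(0, 66 - 45) = 21.
Fisher 3: others sum to 48; max(0, 66 - 48) = 18.
Fisher 4: others sum to 53; max(0, 66 - 53) = 13.
Total collected = 0 + 21 + 18 + 13 = 52.

52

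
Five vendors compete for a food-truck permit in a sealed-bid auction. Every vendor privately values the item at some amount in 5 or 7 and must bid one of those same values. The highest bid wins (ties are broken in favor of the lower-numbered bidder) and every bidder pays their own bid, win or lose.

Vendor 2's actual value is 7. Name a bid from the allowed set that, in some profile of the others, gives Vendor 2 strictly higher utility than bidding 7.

5

Suppose Vendor 1 bids 7, Vendor 3 bids 5, Vendor 4 bids 5 and Vendor 5 bids 5.
Bid 7: loses but pays 7, utility -7.
Bid 5: loses but pays 5, utility -5.
So bidding 5 beats truth here (-5 > -7).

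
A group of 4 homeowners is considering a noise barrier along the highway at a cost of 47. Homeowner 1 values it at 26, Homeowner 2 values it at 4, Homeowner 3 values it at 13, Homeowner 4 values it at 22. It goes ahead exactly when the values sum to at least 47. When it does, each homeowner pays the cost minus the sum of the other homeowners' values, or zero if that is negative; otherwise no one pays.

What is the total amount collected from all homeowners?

12

Total value 65 ≥ cost 47, so it is built.
Homeowner 1: others sum to 39; max(0, 47 - 39) = 8.
Homeowner 2: others sum to 61; max(0, 47 - 61) = 0.
Homeowner 3: others sum to 52; max(0, 47 - 52) = 0.
Homeowner 4: others sum to 43; max(0, 47 - 43) = 4.
Total collected = 8 + 0 + 0 + 4 = 12.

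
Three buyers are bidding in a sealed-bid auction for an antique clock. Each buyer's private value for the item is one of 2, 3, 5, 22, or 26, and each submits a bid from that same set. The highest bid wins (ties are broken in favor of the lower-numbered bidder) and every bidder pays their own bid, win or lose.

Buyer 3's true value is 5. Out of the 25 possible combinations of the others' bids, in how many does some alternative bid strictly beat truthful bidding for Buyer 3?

Others bid (2, 2): truth gives 0; bid 3 gives 2 > 0. Violating.
Others bid (2, 5): truth gives -5; bid 2 gives -2 > -5. Violating.
Others bid (2, 22): truth gives -5; bid 2 gives -2 > -5. Violating.
Others bid (2, 26): truth gives -5; bid 2 gives -2 > -5. Violating.
Others bid (2, 3): truth gives 0; no alternative beats it.
Others bid (3, 2): truth gives 0; no alternative beats it.
(Checking all 25 profiles: 22 have a profitable deviation, 3 do not.)

22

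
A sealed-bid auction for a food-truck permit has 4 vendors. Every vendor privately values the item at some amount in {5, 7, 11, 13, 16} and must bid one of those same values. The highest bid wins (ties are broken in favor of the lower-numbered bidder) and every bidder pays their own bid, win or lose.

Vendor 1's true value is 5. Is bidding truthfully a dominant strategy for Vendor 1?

Consider the case where Vendor 2 bids 5, Vendor 3 bids 5 and Vendor 4 bids 7.
Truthful bid 5: loses but pays 5, utility -5.
Bid 7 instead: wins, pays 7, utility 5 - 7 = -2.
Since -2 > -5, bidding 7 is strictly better here, so truthful bidding is not dominant.

No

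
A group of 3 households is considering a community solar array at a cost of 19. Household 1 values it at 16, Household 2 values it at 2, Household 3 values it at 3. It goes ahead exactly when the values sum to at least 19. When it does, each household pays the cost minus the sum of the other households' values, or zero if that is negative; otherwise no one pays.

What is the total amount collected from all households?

15

Total value 21 ≥ cost 19, so it is built.
Household 1: others sum to 5; max(0, 19 - 5) = 14.
Household 2: others sum to 19; max(0, 19 - 19) = 0.
Household 3: others sum to 18; max(0, 19 - 18) = 1.
Total collected = 14 + 0 + 1 = 15.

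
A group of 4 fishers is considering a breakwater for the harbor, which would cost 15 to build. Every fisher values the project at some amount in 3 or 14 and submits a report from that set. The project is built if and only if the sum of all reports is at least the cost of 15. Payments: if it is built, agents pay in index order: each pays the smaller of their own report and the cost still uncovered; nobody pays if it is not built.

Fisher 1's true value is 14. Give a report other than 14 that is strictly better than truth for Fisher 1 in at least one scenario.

3

Suppose Fisher 2 reports 3, Fisher 3 reports 3 and Fisher 4 reports 14.
Report 14: project built, pays 14, utility 14 - 14 = 0.
Report 3: project built, pays 3, utility 14 - 3 = 11.
So reporting 3 beats truth here (11 > 0).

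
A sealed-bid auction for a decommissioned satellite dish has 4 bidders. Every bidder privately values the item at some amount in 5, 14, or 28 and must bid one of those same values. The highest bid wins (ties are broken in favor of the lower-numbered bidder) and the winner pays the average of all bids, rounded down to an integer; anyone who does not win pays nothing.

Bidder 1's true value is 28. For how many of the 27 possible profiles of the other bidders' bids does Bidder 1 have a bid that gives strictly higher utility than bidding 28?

8

Others bid (5, 5, 5): truth gives 18; bid 5 gives 23 > 18. Violating.
Others bid (5, 5, 14): truth gives 15; bid 14 gives 19 > 15. Violating.
Others bid (5, 14, 5): truth gives 15; bid 14 gives 19 > 15. Violating.
Others bid (5, 14, 14): truth gives 13; bid 14 gives 17 > 13. Violating.
Others bid (5, 5, 28): truth gives 12; no alternative beats it.
Others bid (5, 14, 28): truth gives 10; no alternative beats it.
(Checking all 27 profiles: 8 have a profitable deviation, 19 do not.)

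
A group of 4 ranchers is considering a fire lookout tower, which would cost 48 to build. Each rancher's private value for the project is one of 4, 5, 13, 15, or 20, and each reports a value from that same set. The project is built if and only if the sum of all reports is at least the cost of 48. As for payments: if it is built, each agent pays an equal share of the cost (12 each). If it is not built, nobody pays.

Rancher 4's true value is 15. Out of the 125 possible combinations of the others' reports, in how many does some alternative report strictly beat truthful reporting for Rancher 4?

24

Others report (4, 4, 20): truth gives 0; report 20 gives 3 > 0. Violating.
Others report (4, 5, 20): truth gives 0; report 20 gives 3 > 0. Violating.
Others report (4, 13, 13): truth gives 0; report 20 gives 3 > 0. Violating.
Others report (4, 13, 15): truth gives 0; report 20 gives 3 > 0. Violating.
Others report (4, 4, 4): truth gives 0; no alternative beats it.
Others report (4, 4, 5): truth gives 0; no alternative beats it.
(Checking all 125 profiles: 24 have a profitable deviation, 101 do not.)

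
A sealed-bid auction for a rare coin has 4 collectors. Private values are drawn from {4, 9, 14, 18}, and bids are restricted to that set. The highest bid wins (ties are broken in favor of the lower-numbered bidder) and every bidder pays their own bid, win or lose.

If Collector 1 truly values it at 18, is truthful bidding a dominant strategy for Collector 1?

Consider the case where Collector 2 bids 4, Collector 3 bids 4 and Collector 4 bids 4.
Truthful bid 18: wins, pays 18, utility 18 - 18 = 0.
Bid 4 instead: wins, pays 4, utility 18 - 4 = 14.
Since 14 > 0, bidding 4 is strictly better here, so truthful bidding is not dominant.

No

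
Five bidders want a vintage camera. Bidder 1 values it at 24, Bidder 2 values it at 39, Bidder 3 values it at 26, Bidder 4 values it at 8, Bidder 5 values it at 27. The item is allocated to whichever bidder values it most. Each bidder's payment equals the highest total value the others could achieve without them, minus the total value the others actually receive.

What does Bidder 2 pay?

Bidder 2 has the highest value and receives the item.
Without Bidder 2, the item would go to the next-highest value, 27, so the others could achieve 27.
With Bidder 2 present and winning, the others receive nothing, so their total is 0.
Payment = 27 - 0 = 27.

27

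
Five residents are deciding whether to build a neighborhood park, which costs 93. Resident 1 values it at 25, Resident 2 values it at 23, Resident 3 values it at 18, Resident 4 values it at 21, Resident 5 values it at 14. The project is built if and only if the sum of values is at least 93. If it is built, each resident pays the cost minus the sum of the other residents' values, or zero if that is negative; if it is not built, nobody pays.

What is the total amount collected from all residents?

61

Total value 101 ≥ cost 93, so it is built.
Resident 1: others sum to 76; max(0, 93 - 76) = 17.
Resident 2: others sum to 78; max(0, 93 - 78) = 15.
Resident 3: others sum to 83; max(0, 93 - 83) = 10.
Resident 4: others sum to 80; max(0, 93 - 80) = 13.
Resident 5: others sum to 87; max(0, 93 - 87) = 6.
Total collected = 17 + 15 + 10 + 13 + 6 = 61.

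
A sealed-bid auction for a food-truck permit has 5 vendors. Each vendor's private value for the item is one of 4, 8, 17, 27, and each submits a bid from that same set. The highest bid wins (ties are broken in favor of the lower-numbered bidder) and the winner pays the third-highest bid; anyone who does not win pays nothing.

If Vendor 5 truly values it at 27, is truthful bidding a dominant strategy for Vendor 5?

Check each profile of the others' bids and compare truth against every alternative bid.
Others bid (4, 4, 4, 17): truth gives 23, best alternative gives 0.
Others bid (4, 4, 17, 4): truth gives 23, best alternative gives 0.
Others bid (4, 17, 4, 4): truth gives 23, best alternative gives 0.
Others bid (17, 4, 4, 4): truth gives 23, best alternative gives 0.
Others bid (4, 4, 8, 17): truth gives 19, best alternative gives 0.
Others bid (4, 4, 17, 8): truth gives 19, best alternative gives 0.
(Remaining 250 profiles checked similarly; truth is weakly best in each.)
In every case the truthful bid is at least as good as any alternative, so it is a dominant strategy.

Yes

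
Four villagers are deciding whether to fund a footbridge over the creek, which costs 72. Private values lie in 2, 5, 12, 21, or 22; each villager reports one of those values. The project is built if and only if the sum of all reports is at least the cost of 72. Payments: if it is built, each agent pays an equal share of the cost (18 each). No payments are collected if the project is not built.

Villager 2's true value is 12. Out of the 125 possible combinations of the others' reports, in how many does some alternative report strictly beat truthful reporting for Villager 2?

8

Others report (21, 21, 21): truth gives -6; report 2 gives 0 > -6. Violating.
Others report (21, 21, 22): truth gives -6; report 2 gives 0 > -6. Violating.
Others report (21, 22, 21): truth gives -6; report 2 gives 0 > -6. Violating.
Others report (21, 22, 22): truth gives -6; report 2 gives 0 > -6. Violating.
Others report (2, 2, 2): truth gives 0; no alternative beats it.
Others report (2, 2, 5): truth gives 0; no alternative beats it.
(Checking all 125 profiles: 8 have a profitable deviation, 117 do not.)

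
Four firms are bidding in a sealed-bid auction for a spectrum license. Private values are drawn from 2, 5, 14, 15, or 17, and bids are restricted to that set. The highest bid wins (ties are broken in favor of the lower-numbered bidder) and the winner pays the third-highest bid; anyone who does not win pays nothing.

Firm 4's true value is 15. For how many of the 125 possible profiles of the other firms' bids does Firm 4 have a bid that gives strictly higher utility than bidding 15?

Others bid (2, 2, 15): truth gives 0; bid 17 gives 13 > 0. Violating.
Others bid (2, 5, 15): truth gives 0; bid 17 gives 10 > 0. Violating.
Others bid (2, 14, 15): truth gives 0; bid 17 gives 1 > 0. Violating.
Others bid (2, 15, 2): truth gives 0; bid 17 gives 13 > 0. Violating.
Others bid (2, 2, 2): truth gives 13; no alternative beats it.
Others bid (2, 2, 5): truth gives 13; no alternative beats it.
(Checking all 125 profiles: 27 have a profitable deviation, 98 do not.)

27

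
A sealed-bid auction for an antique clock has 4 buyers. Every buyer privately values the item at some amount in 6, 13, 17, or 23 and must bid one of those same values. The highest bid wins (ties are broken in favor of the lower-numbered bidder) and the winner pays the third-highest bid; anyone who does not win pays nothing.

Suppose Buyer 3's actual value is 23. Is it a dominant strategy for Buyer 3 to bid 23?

Check each profile of the others' bids and compare truth against every alternative bid.
Others bid (6, 6, 23): truth gives 17, best alternative gives 0.
Others bid (6, 17, 6): truth gives 17, best alternative gives 0.
Others bid (17, 6, 6): truth gives 17, best alternative gives 0.
Others bid (6, 13, 23): truth gives 10, best alternative gives 0.
Others bid (6, 17, 13): truth gives 10, best alternative gives 0.
Others bid (13, 6, 23): truth gives 10, best alternative gives 0.
(Remaining 58 profiles checked similarly; truth is weakly best in each.)
In every case the truthful bid is at least as good as any alternative, so it is a dominant strategy.

Yes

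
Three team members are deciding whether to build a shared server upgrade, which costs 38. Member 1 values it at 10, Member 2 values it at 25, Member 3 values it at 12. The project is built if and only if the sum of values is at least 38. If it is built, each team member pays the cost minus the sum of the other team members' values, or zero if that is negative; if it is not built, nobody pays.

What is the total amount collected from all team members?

20

Total value 47 ≥ cost 38, so it is built.
Member 1: others sum to 37; max(0, 38 - 37) = 1.
Member 2: others sum to 22; max(0, 38 - 22) = 16.
Member 3: others sum to 35; max(0, 38 - 35) = 3.
Total collected = 1 + 16 + 3 = 20.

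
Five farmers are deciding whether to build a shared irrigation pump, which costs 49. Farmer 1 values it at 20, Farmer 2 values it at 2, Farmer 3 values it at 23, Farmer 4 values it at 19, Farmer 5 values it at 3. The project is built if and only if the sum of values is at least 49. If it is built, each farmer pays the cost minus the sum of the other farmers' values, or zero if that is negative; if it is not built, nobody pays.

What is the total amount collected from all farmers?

Total value 67 ≥ cost 49, so it is built.
Farmer 1: others sum to 47; max(0, 49 - 47) = 2.
Farmer 2: others sum to 65; max(0, 49 - 65) = 0.
Farmer 3: others sum to 44; max(0, 49 - 44) = 5.
Farmer 4: others sum to 48; max(0, 49 - 48) = 1.
Farmer 5: others sum to 64; max(0, 49 - 64) = 0.
Total collected = 2 + 0 + 5 + 1 + 0 = 8.

8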